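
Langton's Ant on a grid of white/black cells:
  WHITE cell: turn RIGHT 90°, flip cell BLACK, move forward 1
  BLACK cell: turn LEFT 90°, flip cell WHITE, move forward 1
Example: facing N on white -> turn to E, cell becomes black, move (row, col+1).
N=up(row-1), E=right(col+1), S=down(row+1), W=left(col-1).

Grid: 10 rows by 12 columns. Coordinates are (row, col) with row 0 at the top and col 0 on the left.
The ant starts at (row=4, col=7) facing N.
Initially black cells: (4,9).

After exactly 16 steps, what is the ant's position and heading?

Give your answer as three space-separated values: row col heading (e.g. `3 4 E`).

Step 1: on WHITE (4,7): turn R to E, flip to black, move to (4,8). |black|=2
Step 2: on WHITE (4,8): turn R to S, flip to black, move to (5,8). |black|=3
Step 3: on WHITE (5,8): turn R to W, flip to black, move to (5,7). |black|=4
Step 4: on WHITE (5,7): turn R to N, flip to black, move to (4,7). |black|=5
Step 5: on BLACK (4,7): turn L to W, flip to white, move to (4,6). |black|=4
Step 6: on WHITE (4,6): turn R to N, flip to black, move to (3,6). |black|=5
Step 7: on WHITE (3,6): turn R to E, flip to black, move to (3,7). |black|=6
Step 8: on WHITE (3,7): turn R to S, flip to black, move to (4,7). |black|=7
Step 9: on WHITE (4,7): turn R to W, flip to black, move to (4,6). |black|=8
Step 10: on BLACK (4,6): turn L to S, flip to white, move to (5,6). |black|=7
Step 11: on WHITE (5,6): turn R to W, flip to black, move to (5,5). |black|=8
Step 12: on WHITE (5,5): turn R to N, flip to black, move to (4,5). |black|=9
Step 13: on WHITE (4,5): turn R to E, flip to black, move to (4,6). |black|=10
Step 14: on WHITE (4,6): turn R to S, flip to black, move to (5,6). |black|=11
Step 15: on BLACK (5,6): turn L to E, flip to white, move to (5,7). |black|=10
Step 16: on BLACK (5,7): turn L to N, flip to white, move to (4,7). |black|=9

Answer: 4 7 N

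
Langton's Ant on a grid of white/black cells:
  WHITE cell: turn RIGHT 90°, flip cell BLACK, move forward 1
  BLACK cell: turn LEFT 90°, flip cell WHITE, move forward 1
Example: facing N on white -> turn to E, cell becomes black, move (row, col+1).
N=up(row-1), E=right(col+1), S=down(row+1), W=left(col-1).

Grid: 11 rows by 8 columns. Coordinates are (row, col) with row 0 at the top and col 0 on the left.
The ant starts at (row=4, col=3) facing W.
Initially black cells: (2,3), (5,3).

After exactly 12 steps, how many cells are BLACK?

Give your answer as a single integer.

Answer: 6

Derivation:
Step 1: on WHITE (4,3): turn R to N, flip to black, move to (3,3). |black|=3
Step 2: on WHITE (3,3): turn R to E, flip to black, move to (3,4). |black|=4
Step 3: on WHITE (3,4): turn R to S, flip to black, move to (4,4). |black|=5
Step 4: on WHITE (4,4): turn R to W, flip to black, move to (4,3). |black|=6
Step 5: on BLACK (4,3): turn L to S, flip to white, move to (5,3). |black|=5
Step 6: on BLACK (5,3): turn L to E, flip to white, move to (5,4). |black|=4
Step 7: on WHITE (5,4): turn R to S, flip to black, move to (6,4). |black|=5
Step 8: on WHITE (6,4): turn R to W, flip to black, move to (6,3). |black|=6
Step 9: on WHITE (6,3): turn R to N, flip to black, move to (5,3). |black|=7
Step 10: on WHITE (5,3): turn R to E, flip to black, move to (5,4). |black|=8
Step 11: on BLACK (5,4): turn L to N, flip to white, move to (4,4). |black|=7
Step 12: on BLACK (4,4): turn L to W, flip to white, move to (4,3). |black|=6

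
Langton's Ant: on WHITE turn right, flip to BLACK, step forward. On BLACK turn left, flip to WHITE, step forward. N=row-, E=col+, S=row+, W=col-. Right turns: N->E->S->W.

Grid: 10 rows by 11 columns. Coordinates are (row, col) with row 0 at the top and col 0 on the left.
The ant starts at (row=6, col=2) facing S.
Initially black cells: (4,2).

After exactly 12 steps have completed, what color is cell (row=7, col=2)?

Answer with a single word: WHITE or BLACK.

Step 1: on WHITE (6,2): turn R to W, flip to black, move to (6,1). |black|=2
Step 2: on WHITE (6,1): turn R to N, flip to black, move to (5,1). |black|=3
Step 3: on WHITE (5,1): turn R to E, flip to black, move to (5,2). |black|=4
Step 4: on WHITE (5,2): turn R to S, flip to black, move to (6,2). |black|=5
Step 5: on BLACK (6,2): turn L to E, flip to white, move to (6,3). |black|=4
Step 6: on WHITE (6,3): turn R to S, flip to black, move to (7,3). |black|=5
Step 7: on WHITE (7,3): turn R to W, flip to black, move to (7,2). |black|=6
Step 8: on WHITE (7,2): turn R to N, flip to black, move to (6,2). |black|=7
Step 9: on WHITE (6,2): turn R to E, flip to black, move to (6,3). |black|=8
Step 10: on BLACK (6,3): turn L to N, flip to white, move to (5,3). |black|=7
Step 11: on WHITE (5,3): turn R to E, flip to black, move to (5,4). |black|=8
Step 12: on WHITE (5,4): turn R to S, flip to black, move to (6,4). |black|=9

Answer: BLACK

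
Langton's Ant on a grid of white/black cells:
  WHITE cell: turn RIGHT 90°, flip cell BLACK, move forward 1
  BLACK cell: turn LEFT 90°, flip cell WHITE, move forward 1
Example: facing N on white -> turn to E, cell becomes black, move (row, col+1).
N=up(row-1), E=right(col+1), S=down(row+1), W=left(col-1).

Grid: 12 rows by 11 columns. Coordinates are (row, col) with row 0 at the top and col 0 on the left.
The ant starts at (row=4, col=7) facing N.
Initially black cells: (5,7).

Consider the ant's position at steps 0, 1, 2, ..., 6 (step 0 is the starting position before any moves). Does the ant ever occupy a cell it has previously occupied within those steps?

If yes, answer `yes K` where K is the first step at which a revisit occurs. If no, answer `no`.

Step 1: on WHITE (4,7): turn R to E, flip to black, move to (4,8). |black|=2 — new cell
Step 2: on WHITE (4,8): turn R to S, flip to black, move to (5,8). |black|=3 — new cell
Step 3: on WHITE (5,8): turn R to W, flip to black, move to (5,7). |black|=4 — new cell
Step 4: on BLACK (5,7): turn L to S, flip to white, move to (6,7). |black|=3 — new cell
Step 5: on WHITE (6,7): turn R to W, flip to black, move to (6,6). |black|=4 — new cell
Step 6: on WHITE (6,6): turn R to N, flip to black, move to (5,6). |black|=5 — new cell
No revisit within 6 steps.

Answer: no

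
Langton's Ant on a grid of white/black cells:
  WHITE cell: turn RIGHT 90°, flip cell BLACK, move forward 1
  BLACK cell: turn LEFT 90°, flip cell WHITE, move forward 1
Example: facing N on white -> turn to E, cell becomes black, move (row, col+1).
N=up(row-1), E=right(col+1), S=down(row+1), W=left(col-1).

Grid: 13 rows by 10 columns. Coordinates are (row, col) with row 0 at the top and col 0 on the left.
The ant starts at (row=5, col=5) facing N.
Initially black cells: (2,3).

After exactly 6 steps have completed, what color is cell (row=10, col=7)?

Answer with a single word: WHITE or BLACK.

Step 1: on WHITE (5,5): turn R to E, flip to black, move to (5,6). |black|=2
Step 2: on WHITE (5,6): turn R to S, flip to black, move to (6,6). |black|=3
Step 3: on WHITE (6,6): turn R to W, flip to black, move to (6,5). |black|=4
Step 4: on WHITE (6,5): turn R to N, flip to black, move to (5,5). |black|=5
Step 5: on BLACK (5,5): turn L to W, flip to white, move to (5,4). |black|=4
Step 6: on WHITE (5,4): turn R to N, flip to black, move to (4,4). |black|=5

Answer: WHITE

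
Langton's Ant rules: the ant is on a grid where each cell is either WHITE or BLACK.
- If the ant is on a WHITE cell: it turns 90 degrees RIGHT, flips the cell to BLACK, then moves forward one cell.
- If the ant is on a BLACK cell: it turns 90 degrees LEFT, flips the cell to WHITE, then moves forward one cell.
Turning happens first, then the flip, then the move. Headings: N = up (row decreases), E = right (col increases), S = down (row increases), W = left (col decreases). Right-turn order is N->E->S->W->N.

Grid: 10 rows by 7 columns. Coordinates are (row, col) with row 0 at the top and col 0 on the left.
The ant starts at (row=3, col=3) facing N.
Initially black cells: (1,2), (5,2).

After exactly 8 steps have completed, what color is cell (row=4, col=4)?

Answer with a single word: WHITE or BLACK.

Answer: BLACK

Derivation:
Step 1: on WHITE (3,3): turn R to E, flip to black, move to (3,4). |black|=3
Step 2: on WHITE (3,4): turn R to S, flip to black, move to (4,4). |black|=4
Step 3: on WHITE (4,4): turn R to W, flip to black, move to (4,3). |black|=5
Step 4: on WHITE (4,3): turn R to N, flip to black, move to (3,3). |black|=6
Step 5: on BLACK (3,3): turn L to W, flip to white, move to (3,2). |black|=5
Step 6: on WHITE (3,2): turn R to N, flip to black, move to (2,2). |black|=6
Step 7: on WHITE (2,2): turn R to E, flip to black, move to (2,3). |black|=7
Step 8: on WHITE (2,3): turn R to S, flip to black, move to (3,3). |black|=8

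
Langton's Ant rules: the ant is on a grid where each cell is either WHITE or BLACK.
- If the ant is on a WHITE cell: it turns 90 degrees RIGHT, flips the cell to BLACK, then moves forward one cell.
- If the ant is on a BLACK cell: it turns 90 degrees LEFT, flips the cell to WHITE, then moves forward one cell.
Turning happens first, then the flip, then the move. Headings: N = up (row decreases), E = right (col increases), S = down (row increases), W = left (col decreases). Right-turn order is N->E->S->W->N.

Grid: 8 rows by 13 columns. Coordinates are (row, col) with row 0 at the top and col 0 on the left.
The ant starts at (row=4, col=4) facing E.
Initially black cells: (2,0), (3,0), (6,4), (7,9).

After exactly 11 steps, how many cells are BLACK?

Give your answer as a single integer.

Answer: 11

Derivation:
Step 1: on WHITE (4,4): turn R to S, flip to black, move to (5,4). |black|=5
Step 2: on WHITE (5,4): turn R to W, flip to black, move to (5,3). |black|=6
Step 3: on WHITE (5,3): turn R to N, flip to black, move to (4,3). |black|=7
Step 4: on WHITE (4,3): turn R to E, flip to black, move to (4,4). |black|=8
Step 5: on BLACK (4,4): turn L to N, flip to white, move to (3,4). |black|=7
Step 6: on WHITE (3,4): turn R to E, flip to black, move to (3,5). |black|=8
Step 7: on WHITE (3,5): turn R to S, flip to black, move to (4,5). |black|=9
Step 8: on WHITE (4,5): turn R to W, flip to black, move to (4,4). |black|=10
Step 9: on WHITE (4,4): turn R to N, flip to black, move to (3,4). |black|=11
Step 10: on BLACK (3,4): turn L to W, flip to white, move to (3,3). |black|=10
Step 11: on WHITE (3,3): turn R to N, flip to black, move to (2,3). |black|=11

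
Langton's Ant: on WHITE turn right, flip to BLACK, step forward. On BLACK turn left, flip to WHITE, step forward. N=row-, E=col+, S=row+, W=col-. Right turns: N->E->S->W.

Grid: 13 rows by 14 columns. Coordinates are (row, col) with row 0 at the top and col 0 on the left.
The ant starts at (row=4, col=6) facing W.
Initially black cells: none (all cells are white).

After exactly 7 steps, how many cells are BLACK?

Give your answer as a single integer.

Answer: 5

Derivation:
Step 1: on WHITE (4,6): turn R to N, flip to black, move to (3,6). |black|=1
Step 2: on WHITE (3,6): turn R to E, flip to black, move to (3,7). |black|=2
Step 3: on WHITE (3,7): turn R to S, flip to black, move to (4,7). |black|=3
Step 4: on WHITE (4,7): turn R to W, flip to black, move to (4,6). |black|=4
Step 5: on BLACK (4,6): turn L to S, flip to white, move to (5,6). |black|=3
Step 6: on WHITE (5,6): turn R to W, flip to black, move to (5,5). |black|=4
Step 7: on WHITE (5,5): turn R to N, flip to black, move to (4,5). |black|=5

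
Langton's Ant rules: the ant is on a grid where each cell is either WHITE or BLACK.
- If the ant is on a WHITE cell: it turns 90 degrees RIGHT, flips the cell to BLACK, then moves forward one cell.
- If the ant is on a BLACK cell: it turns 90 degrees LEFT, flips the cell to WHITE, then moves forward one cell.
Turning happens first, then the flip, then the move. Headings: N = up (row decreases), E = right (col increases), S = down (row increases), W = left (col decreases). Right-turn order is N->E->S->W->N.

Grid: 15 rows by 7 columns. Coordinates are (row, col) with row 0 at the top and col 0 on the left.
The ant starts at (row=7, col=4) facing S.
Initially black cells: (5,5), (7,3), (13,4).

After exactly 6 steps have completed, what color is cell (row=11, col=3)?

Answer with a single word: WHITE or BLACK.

Answer: WHITE

Derivation:
Step 1: on WHITE (7,4): turn R to W, flip to black, move to (7,3). |black|=4
Step 2: on BLACK (7,3): turn L to S, flip to white, move to (8,3). |black|=3
Step 3: on WHITE (8,3): turn R to W, flip to black, move to (8,2). |black|=4
Step 4: on WHITE (8,2): turn R to N, flip to black, move to (7,2). |black|=5
Step 5: on WHITE (7,2): turn R to E, flip to black, move to (7,3). |black|=6
Step 6: on WHITE (7,3): turn R to S, flip to black, move to (8,3). |black|=7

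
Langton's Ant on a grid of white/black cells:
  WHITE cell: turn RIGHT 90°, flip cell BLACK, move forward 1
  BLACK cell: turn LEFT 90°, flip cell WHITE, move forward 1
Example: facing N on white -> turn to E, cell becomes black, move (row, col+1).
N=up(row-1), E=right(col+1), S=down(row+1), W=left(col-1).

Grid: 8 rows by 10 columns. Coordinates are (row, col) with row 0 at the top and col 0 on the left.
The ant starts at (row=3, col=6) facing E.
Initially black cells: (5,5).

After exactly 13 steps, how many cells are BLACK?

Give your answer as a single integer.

Step 1: on WHITE (3,6): turn R to S, flip to black, move to (4,6). |black|=2
Step 2: on WHITE (4,6): turn R to W, flip to black, move to (4,5). |black|=3
Step 3: on WHITE (4,5): turn R to N, flip to black, move to (3,5). |black|=4
Step 4: on WHITE (3,5): turn R to E, flip to black, move to (3,6). |black|=5
Step 5: on BLACK (3,6): turn L to N, flip to white, move to (2,6). |black|=4
Step 6: on WHITE (2,6): turn R to E, flip to black, move to (2,7). |black|=5
Step 7: on WHITE (2,7): turn R to S, flip to black, move to (3,7). |black|=6
Step 8: on WHITE (3,7): turn R to W, flip to black, move to (3,6). |black|=7
Step 9: on WHITE (3,6): turn R to N, flip to black, move to (2,6). |black|=8
Step 10: on BLACK (2,6): turn L to W, flip to white, move to (2,5). |black|=7
Step 11: on WHITE (2,5): turn R to N, flip to black, move to (1,5). |black|=8
Step 12: on WHITE (1,5): turn R to E, flip to black, move to (1,6). |black|=9
Step 13: on WHITE (1,6): turn R to S, flip to black, move to (2,6). |black|=10

Answer: 10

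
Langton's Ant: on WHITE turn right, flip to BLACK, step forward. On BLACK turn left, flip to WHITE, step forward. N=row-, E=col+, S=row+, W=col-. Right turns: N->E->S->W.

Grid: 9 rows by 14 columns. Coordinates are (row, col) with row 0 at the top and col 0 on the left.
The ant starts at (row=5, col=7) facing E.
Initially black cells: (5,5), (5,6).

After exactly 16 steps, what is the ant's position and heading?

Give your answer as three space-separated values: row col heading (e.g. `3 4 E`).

Answer: 5 7 W

Derivation:
Step 1: on WHITE (5,7): turn R to S, flip to black, move to (6,7). |black|=3
Step 2: on WHITE (6,7): turn R to W, flip to black, move to (6,6). |black|=4
Step 3: on WHITE (6,6): turn R to N, flip to black, move to (5,6). |black|=5
Step 4: on BLACK (5,6): turn L to W, flip to white, move to (5,5). |black|=4
Step 5: on BLACK (5,5): turn L to S, flip to white, move to (6,5). |black|=3
Step 6: on WHITE (6,5): turn R to W, flip to black, move to (6,4). |black|=4
Step 7: on WHITE (6,4): turn R to N, flip to black, move to (5,4). |black|=5
Step 8: on WHITE (5,4): turn R to E, flip to black, move to (5,5). |black|=6
Step 9: on WHITE (5,5): turn R to S, flip to black, move to (6,5). |black|=7
Step 10: on BLACK (6,5): turn L to E, flip to white, move to (6,6). |black|=6
Step 11: on BLACK (6,6): turn L to N, flip to white, move to (5,6). |black|=5
Step 12: on WHITE (5,6): turn R to E, flip to black, move to (5,7). |black|=6
Step 13: on BLACK (5,7): turn L to N, flip to white, move to (4,7). |black|=5
Step 14: on WHITE (4,7): turn R to E, flip to black, move to (4,8). |black|=6
Step 15: on WHITE (4,8): turn R to S, flip to black, move to (5,8). |black|=7
Step 16: on WHITE (5,8): turn R to W, flip to black, move to (5,7). |black|=8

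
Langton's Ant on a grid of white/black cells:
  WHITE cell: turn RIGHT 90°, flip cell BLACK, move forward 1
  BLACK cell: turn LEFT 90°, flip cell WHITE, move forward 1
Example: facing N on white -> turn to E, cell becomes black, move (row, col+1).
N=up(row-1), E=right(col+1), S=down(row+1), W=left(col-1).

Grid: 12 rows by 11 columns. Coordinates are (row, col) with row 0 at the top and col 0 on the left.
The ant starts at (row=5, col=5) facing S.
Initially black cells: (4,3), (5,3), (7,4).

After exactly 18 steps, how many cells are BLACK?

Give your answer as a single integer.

Step 1: on WHITE (5,5): turn R to W, flip to black, move to (5,4). |black|=4
Step 2: on WHITE (5,4): turn R to N, flip to black, move to (4,4). |black|=5
Step 3: on WHITE (4,4): turn R to E, flip to black, move to (4,5). |black|=6
Step 4: on WHITE (4,5): turn R to S, flip to black, move to (5,5). |black|=7
Step 5: on BLACK (5,5): turn L to E, flip to white, move to (5,6). |black|=6
Step 6: on WHITE (5,6): turn R to S, flip to black, move to (6,6). |black|=7
Step 7: on WHITE (6,6): turn R to W, flip to black, move to (6,5). |black|=8
Step 8: on WHITE (6,5): turn R to N, flip to black, move to (5,5). |black|=9
Step 9: on WHITE (5,5): turn R to E, flip to black, move to (5,6). |black|=10
Step 10: on BLACK (5,6): turn L to N, flip to white, move to (4,6). |black|=9
Step 11: on WHITE (4,6): turn R to E, flip to black, move to (4,7). |black|=10
Step 12: on WHITE (4,7): turn R to S, flip to black, move to (5,7). |black|=11
Step 13: on WHITE (5,7): turn R to W, flip to black, move to (5,6). |black|=12
Step 14: on WHITE (5,6): turn R to N, flip to black, move to (4,6). |black|=13
Step 15: on BLACK (4,6): turn L to W, flip to white, move to (4,5). |black|=12
Step 16: on BLACK (4,5): turn L to S, flip to white, move to (5,5). |black|=11
Step 17: on BLACK (5,5): turn L to E, flip to white, move to (5,6). |black|=10
Step 18: on BLACK (5,6): turn L to N, flip to white, move to (4,6). |black|=9

Answer: 9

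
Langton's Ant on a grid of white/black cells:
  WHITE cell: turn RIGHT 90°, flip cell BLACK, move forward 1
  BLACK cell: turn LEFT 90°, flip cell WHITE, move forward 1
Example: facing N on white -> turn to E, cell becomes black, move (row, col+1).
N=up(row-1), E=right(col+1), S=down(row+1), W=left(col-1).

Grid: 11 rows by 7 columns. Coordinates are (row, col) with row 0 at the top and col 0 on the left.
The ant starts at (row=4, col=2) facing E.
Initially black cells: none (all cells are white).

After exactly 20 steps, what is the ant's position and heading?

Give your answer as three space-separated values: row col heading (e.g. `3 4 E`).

Step 1: on WHITE (4,2): turn R to S, flip to black, move to (5,2). |black|=1
Step 2: on WHITE (5,2): turn R to W, flip to black, move to (5,1). |black|=2
Step 3: on WHITE (5,1): turn R to N, flip to black, move to (4,1). |black|=3
Step 4: on WHITE (4,1): turn R to E, flip to black, move to (4,2). |black|=4
Step 5: on BLACK (4,2): turn L to N, flip to white, move to (3,2). |black|=3
Step 6: on WHITE (3,2): turn R to E, flip to black, move to (3,3). |black|=4
Step 7: on WHITE (3,3): turn R to S, flip to black, move to (4,3). |black|=5
Step 8: on WHITE (4,3): turn R to W, flip to black, move to (4,2). |black|=6
Step 9: on WHITE (4,2): turn R to N, flip to black, move to (3,2). |black|=7
Step 10: on BLACK (3,2): turn L to W, flip to white, move to (3,1). |black|=6
Step 11: on WHITE (3,1): turn R to N, flip to black, move to (2,1). |black|=7
Step 12: on WHITE (2,1): turn R to E, flip to black, move to (2,2). |black|=8
Step 13: on WHITE (2,2): turn R to S, flip to black, move to (3,2). |black|=9
Step 14: on WHITE (3,2): turn R to W, flip to black, move to (3,1). |black|=10
Step 15: on BLACK (3,1): turn L to S, flip to white, move to (4,1). |black|=9
Step 16: on BLACK (4,1): turn L to E, flip to white, move to (4,2). |black|=8
Step 17: on BLACK (4,2): turn L to N, flip to white, move to (3,2). |black|=7
Step 18: on BLACK (3,2): turn L to W, flip to white, move to (3,1). |black|=6
Step 19: on WHITE (3,1): turn R to N, flip to black, move to (2,1). |black|=7
Step 20: on BLACK (2,1): turn L to W, flip to white, move to (2,0). |black|=6

Answer: 2 0 W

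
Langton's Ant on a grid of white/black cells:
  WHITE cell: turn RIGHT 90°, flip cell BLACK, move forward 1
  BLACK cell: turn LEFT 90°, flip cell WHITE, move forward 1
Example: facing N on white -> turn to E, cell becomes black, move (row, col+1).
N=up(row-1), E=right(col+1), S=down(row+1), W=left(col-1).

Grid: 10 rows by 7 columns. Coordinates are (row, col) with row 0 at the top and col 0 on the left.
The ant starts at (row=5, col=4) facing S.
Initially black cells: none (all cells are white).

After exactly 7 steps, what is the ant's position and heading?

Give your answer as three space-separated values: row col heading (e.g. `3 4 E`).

Answer: 6 4 W

Derivation:
Step 1: on WHITE (5,4): turn R to W, flip to black, move to (5,3). |black|=1
Step 2: on WHITE (5,3): turn R to N, flip to black, move to (4,3). |black|=2
Step 3: on WHITE (4,3): turn R to E, flip to black, move to (4,4). |black|=3
Step 4: on WHITE (4,4): turn R to S, flip to black, move to (5,4). |black|=4
Step 5: on BLACK (5,4): turn L to E, flip to white, move to (5,5). |black|=3
Step 6: on WHITE (5,5): turn R to S, flip to black, move to (6,5). |black|=4
Step 7: on WHITE (6,5): turn R to W, flip to black, move to (6,4). |black|=5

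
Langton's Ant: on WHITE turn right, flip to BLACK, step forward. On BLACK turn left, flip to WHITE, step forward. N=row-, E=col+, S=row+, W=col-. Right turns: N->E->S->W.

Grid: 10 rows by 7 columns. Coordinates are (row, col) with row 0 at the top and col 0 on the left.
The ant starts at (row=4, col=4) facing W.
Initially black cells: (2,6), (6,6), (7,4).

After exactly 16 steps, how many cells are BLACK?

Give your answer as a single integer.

Step 1: on WHITE (4,4): turn R to N, flip to black, move to (3,4). |black|=4
Step 2: on WHITE (3,4): turn R to E, flip to black, move to (3,5). |black|=5
Step 3: on WHITE (3,5): turn R to S, flip to black, move to (4,5). |black|=6
Step 4: on WHITE (4,5): turn R to W, flip to black, move to (4,4). |black|=7
Step 5: on BLACK (4,4): turn L to S, flip to white, move to (5,4). |black|=6
Step 6: on WHITE (5,4): turn R to W, flip to black, move to (5,3). |black|=7
Step 7: on WHITE (5,3): turn R to N, flip to black, move to (4,3). |black|=8
Step 8: on WHITE (4,3): turn R to E, flip to black, move to (4,4). |black|=9
Step 9: on WHITE (4,4): turn R to S, flip to black, move to (5,4). |black|=10
Step 10: on BLACK (5,4): turn L to E, flip to white, move to (5,5). |black|=9
Step 11: on WHITE (5,5): turn R to S, flip to black, move to (6,5). |black|=10
Step 12: on WHITE (6,5): turn R to W, flip to black, move to (6,4). |black|=11
Step 13: on WHITE (6,4): turn R to N, flip to black, move to (5,4). |black|=12
Step 14: on WHITE (5,4): turn R to E, flip to black, move to (5,5). |black|=13
Step 15: on BLACK (5,5): turn L to N, flip to white, move to (4,5). |black|=12
Step 16: on BLACK (4,5): turn L to W, flip to white, move to (4,4). |black|=11

Answer: 11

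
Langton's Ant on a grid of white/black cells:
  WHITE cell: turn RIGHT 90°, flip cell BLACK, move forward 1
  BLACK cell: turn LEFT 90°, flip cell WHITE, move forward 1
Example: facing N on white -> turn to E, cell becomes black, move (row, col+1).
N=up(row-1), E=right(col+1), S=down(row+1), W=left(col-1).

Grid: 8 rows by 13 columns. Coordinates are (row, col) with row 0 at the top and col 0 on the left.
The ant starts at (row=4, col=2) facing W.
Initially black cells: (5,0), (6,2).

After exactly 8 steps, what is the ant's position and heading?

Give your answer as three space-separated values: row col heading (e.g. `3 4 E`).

Step 1: on WHITE (4,2): turn R to N, flip to black, move to (3,2). |black|=3
Step 2: on WHITE (3,2): turn R to E, flip to black, move to (3,3). |black|=4
Step 3: on WHITE (3,3): turn R to S, flip to black, move to (4,3). |black|=5
Step 4: on WHITE (4,3): turn R to W, flip to black, move to (4,2). |black|=6
Step 5: on BLACK (4,2): turn L to S, flip to white, move to (5,2). |black|=5
Step 6: on WHITE (5,2): turn R to W, flip to black, move to (5,1). |black|=6
Step 7: on WHITE (5,1): turn R to N, flip to black, move to (4,1). |black|=7
Step 8: on WHITE (4,1): turn R to E, flip to black, move to (4,2). |black|=8

Answer: 4 2 E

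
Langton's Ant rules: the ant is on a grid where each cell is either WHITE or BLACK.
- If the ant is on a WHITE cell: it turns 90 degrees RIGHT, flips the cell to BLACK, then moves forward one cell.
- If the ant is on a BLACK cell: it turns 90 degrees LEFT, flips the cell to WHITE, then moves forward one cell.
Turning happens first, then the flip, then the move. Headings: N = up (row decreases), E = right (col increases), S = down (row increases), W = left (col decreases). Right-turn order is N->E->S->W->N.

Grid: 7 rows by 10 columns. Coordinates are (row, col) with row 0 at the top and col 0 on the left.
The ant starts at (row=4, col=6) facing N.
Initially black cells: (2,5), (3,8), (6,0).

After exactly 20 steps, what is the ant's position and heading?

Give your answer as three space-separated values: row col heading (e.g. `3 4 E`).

Step 1: on WHITE (4,6): turn R to E, flip to black, move to (4,7). |black|=4
Step 2: on WHITE (4,7): turn R to S, flip to black, move to (5,7). |black|=5
Step 3: on WHITE (5,7): turn R to W, flip to black, move to (5,6). |black|=6
Step 4: on WHITE (5,6): turn R to N, flip to black, move to (4,6). |black|=7
Step 5: on BLACK (4,6): turn L to W, flip to white, move to (4,5). |black|=6
Step 6: on WHITE (4,5): turn R to N, flip to black, move to (3,5). |black|=7
Step 7: on WHITE (3,5): turn R to E, flip to black, move to (3,6). |black|=8
Step 8: on WHITE (3,6): turn R to S, flip to black, move to (4,6). |black|=9
Step 9: on WHITE (4,6): turn R to W, flip to black, move to (4,5). |black|=10
Step 10: on BLACK (4,5): turn L to S, flip to white, move to (5,5). |black|=9
Step 11: on WHITE (5,5): turn R to W, flip to black, move to (5,4). |black|=10
Step 12: on WHITE (5,4): turn R to N, flip to black, move to (4,4). |black|=11
Step 13: on WHITE (4,4): turn R to E, flip to black, move to (4,5). |black|=12
Step 14: on WHITE (4,5): turn R to S, flip to black, move to (5,5). |black|=13
Step 15: on BLACK (5,5): turn L to E, flip to white, move to (5,6). |black|=12
Step 16: on BLACK (5,6): turn L to N, flip to white, move to (4,6). |black|=11
Step 17: on BLACK (4,6): turn L to W, flip to white, move to (4,5). |black|=10
Step 18: on BLACK (4,5): turn L to S, flip to white, move to (5,5). |black|=9
Step 19: on WHITE (5,5): turn R to W, flip to black, move to (5,4). |black|=10
Step 20: on BLACK (5,4): turn L to S, flip to white, move to (6,4). |black|=9

Answer: 6 4 S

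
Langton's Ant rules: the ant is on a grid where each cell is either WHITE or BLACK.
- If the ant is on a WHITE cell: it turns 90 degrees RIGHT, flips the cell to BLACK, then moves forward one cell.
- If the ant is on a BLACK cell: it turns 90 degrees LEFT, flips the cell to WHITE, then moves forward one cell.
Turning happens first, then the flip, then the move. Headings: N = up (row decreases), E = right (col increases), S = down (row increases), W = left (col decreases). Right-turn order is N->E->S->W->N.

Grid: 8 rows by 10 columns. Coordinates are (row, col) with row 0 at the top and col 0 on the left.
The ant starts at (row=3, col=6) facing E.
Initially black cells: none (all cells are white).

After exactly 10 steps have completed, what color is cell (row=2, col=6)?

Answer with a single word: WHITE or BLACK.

Step 1: on WHITE (3,6): turn R to S, flip to black, move to (4,6). |black|=1
Step 2: on WHITE (4,6): turn R to W, flip to black, move to (4,5). |black|=2
Step 3: on WHITE (4,5): turn R to N, flip to black, move to (3,5). |black|=3
Step 4: on WHITE (3,5): turn R to E, flip to black, move to (3,6). |black|=4
Step 5: on BLACK (3,6): turn L to N, flip to white, move to (2,6). |black|=3
Step 6: on WHITE (2,6): turn R to E, flip to black, move to (2,7). |black|=4
Step 7: on WHITE (2,7): turn R to S, flip to black, move to (3,7). |black|=5
Step 8: on WHITE (3,7): turn R to W, flip to black, move to (3,6). |black|=6
Step 9: on WHITE (3,6): turn R to N, flip to black, move to (2,6). |black|=7
Step 10: on BLACK (2,6): turn L to W, flip to white, move to (2,5). |black|=6

Answer: WHITE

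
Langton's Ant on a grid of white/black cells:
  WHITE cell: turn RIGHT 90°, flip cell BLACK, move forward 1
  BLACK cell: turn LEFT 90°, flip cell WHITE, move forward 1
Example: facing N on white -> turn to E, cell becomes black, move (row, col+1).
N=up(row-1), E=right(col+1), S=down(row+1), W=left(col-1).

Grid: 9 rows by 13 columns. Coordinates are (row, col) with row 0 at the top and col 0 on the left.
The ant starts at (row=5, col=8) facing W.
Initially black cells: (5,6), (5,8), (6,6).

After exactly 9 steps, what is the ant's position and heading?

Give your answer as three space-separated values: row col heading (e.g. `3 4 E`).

Step 1: on BLACK (5,8): turn L to S, flip to white, move to (6,8). |black|=2
Step 2: on WHITE (6,8): turn R to W, flip to black, move to (6,7). |black|=3
Step 3: on WHITE (6,7): turn R to N, flip to black, move to (5,7). |black|=4
Step 4: on WHITE (5,7): turn R to E, flip to black, move to (5,8). |black|=5
Step 5: on WHITE (5,8): turn R to S, flip to black, move to (6,8). |black|=6
Step 6: on BLACK (6,8): turn L to E, flip to white, move to (6,9). |black|=5
Step 7: on WHITE (6,9): turn R to S, flip to black, move to (7,9). |black|=6
Step 8: on WHITE (7,9): turn R to W, flip to black, move to (7,8). |black|=7
Step 9: on WHITE (7,8): turn R to N, flip to black, move to (6,8). |black|=8

Answer: 6 8 N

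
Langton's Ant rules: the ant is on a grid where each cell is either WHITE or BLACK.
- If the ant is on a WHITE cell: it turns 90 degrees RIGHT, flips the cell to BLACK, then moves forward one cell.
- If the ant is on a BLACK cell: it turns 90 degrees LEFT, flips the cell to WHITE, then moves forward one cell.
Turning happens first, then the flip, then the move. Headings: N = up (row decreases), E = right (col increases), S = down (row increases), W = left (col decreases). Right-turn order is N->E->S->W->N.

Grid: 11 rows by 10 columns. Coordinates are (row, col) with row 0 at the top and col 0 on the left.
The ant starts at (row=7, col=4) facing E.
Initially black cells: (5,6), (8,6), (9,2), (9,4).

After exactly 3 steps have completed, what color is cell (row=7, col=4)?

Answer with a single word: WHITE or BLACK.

Step 1: on WHITE (7,4): turn R to S, flip to black, move to (8,4). |black|=5
Step 2: on WHITE (8,4): turn R to W, flip to black, move to (8,3). |black|=6
Step 3: on WHITE (8,3): turn R to N, flip to black, move to (7,3). |black|=7

Answer: BLACK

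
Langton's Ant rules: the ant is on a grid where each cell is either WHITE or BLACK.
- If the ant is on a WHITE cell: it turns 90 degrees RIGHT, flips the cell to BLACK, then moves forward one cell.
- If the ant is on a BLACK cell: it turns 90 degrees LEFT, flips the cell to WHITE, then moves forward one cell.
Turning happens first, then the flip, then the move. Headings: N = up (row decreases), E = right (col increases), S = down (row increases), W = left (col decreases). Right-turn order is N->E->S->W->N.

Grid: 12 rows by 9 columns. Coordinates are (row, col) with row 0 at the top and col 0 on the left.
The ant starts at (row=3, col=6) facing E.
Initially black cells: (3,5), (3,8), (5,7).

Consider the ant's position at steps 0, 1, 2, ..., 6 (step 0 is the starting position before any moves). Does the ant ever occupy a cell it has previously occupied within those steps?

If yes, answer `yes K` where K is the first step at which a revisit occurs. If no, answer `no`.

Answer: no

Derivation:
Step 1: on WHITE (3,6): turn R to S, flip to black, move to (4,6). |black|=4 — new cell
Step 2: on WHITE (4,6): turn R to W, flip to black, move to (4,5). |black|=5 — new cell
Step 3: on WHITE (4,5): turn R to N, flip to black, move to (3,5). |black|=6 — new cell
Step 4: on BLACK (3,5): turn L to W, flip to white, move to (3,4). |black|=5 — new cell
Step 5: on WHITE (3,4): turn R to N, flip to black, move to (2,4). |black|=6 — new cell
Step 6: on WHITE (2,4): turn R to E, flip to black, move to (2,5). |black|=7 — new cell
No revisit within 6 steps.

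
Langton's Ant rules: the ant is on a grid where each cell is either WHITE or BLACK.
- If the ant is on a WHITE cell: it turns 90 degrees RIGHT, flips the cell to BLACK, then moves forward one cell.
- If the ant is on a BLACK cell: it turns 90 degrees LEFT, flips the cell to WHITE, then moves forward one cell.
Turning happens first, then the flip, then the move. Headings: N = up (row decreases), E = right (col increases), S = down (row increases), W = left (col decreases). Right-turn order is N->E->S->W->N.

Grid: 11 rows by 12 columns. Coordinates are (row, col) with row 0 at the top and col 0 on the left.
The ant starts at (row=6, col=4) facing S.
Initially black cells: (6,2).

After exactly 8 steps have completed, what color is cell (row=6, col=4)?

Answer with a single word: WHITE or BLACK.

Answer: WHITE

Derivation:
Step 1: on WHITE (6,4): turn R to W, flip to black, move to (6,3). |black|=2
Step 2: on WHITE (6,3): turn R to N, flip to black, move to (5,3). |black|=3
Step 3: on WHITE (5,3): turn R to E, flip to black, move to (5,4). |black|=4
Step 4: on WHITE (5,4): turn R to S, flip to black, move to (6,4). |black|=5
Step 5: on BLACK (6,4): turn L to E, flip to white, move to (6,5). |black|=4
Step 6: on WHITE (6,5): turn R to S, flip to black, move to (7,5). |black|=5
Step 7: on WHITE (7,5): turn R to W, flip to black, move to (7,4). |black|=6
Step 8: on WHITE (7,4): turn R to N, flip to black, move to (6,4). |black|=7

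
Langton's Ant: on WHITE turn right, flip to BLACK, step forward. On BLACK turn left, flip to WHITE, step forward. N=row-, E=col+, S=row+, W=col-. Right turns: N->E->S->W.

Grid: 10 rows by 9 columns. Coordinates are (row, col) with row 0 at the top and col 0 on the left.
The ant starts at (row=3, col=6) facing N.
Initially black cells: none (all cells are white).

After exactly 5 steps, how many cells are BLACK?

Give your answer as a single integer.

Answer: 3

Derivation:
Step 1: on WHITE (3,6): turn R to E, flip to black, move to (3,7). |black|=1
Step 2: on WHITE (3,7): turn R to S, flip to black, move to (4,7). |black|=2
Step 3: on WHITE (4,7): turn R to W, flip to black, move to (4,6). |black|=3
Step 4: on WHITE (4,6): turn R to N, flip to black, move to (3,6). |black|=4
Step 5: on BLACK (3,6): turn L to W, flip to white, move to (3,5). |black|=3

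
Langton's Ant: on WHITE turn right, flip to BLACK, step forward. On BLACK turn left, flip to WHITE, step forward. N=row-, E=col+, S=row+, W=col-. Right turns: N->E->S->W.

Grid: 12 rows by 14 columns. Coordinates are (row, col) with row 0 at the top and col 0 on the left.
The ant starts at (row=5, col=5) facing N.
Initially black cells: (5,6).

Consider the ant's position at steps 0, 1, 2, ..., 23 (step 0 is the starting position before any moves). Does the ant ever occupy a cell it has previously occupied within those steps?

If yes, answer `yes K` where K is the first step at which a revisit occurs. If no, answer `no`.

Answer: yes 5

Derivation:
Step 1: on WHITE (5,5): turn R to E, flip to black, move to (5,6). |black|=2 — new cell
Step 2: on BLACK (5,6): turn L to N, flip to white, move to (4,6). |black|=1 — new cell
Step 3: on WHITE (4,6): turn R to E, flip to black, move to (4,7). |black|=2 — new cell
Step 4: on WHITE (4,7): turn R to S, flip to black, move to (5,7). |black|=3 — new cell
Step 5: on WHITE (5,7): turn R to W, flip to black, move to (5,6). |black|=4 — REVISIT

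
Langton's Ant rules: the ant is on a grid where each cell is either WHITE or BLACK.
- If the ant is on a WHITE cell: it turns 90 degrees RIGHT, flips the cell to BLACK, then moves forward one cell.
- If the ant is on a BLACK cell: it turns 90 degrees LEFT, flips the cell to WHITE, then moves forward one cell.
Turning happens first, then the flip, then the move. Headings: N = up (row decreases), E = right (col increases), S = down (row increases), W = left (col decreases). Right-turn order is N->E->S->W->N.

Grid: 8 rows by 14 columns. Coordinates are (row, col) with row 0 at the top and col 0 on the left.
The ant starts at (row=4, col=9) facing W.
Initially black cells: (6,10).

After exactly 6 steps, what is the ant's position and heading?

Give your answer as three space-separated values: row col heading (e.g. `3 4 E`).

Answer: 5 8 W

Derivation:
Step 1: on WHITE (4,9): turn R to N, flip to black, move to (3,9). |black|=2
Step 2: on WHITE (3,9): turn R to E, flip to black, move to (3,10). |black|=3
Step 3: on WHITE (3,10): turn R to S, flip to black, move to (4,10). |black|=4
Step 4: on WHITE (4,10): turn R to W, flip to black, move to (4,9). |black|=5
Step 5: on BLACK (4,9): turn L to S, flip to white, move to (5,9). |black|=4
Step 6: on WHITE (5,9): turn R to W, flip to black, move to (5,8). |black|=5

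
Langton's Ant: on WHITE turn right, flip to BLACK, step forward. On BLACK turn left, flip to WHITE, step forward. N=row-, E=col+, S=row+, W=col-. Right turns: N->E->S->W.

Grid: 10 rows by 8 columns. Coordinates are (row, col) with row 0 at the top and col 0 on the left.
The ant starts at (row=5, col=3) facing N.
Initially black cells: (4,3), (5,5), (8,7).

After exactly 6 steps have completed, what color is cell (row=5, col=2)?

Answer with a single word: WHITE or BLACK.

Step 1: on WHITE (5,3): turn R to E, flip to black, move to (5,4). |black|=4
Step 2: on WHITE (5,4): turn R to S, flip to black, move to (6,4). |black|=5
Step 3: on WHITE (6,4): turn R to W, flip to black, move to (6,3). |black|=6
Step 4: on WHITE (6,3): turn R to N, flip to black, move to (5,3). |black|=7
Step 5: on BLACK (5,3): turn L to W, flip to white, move to (5,2). |black|=6
Step 6: on WHITE (5,2): turn R to N, flip to black, move to (4,2). |black|=7

Answer: BLACK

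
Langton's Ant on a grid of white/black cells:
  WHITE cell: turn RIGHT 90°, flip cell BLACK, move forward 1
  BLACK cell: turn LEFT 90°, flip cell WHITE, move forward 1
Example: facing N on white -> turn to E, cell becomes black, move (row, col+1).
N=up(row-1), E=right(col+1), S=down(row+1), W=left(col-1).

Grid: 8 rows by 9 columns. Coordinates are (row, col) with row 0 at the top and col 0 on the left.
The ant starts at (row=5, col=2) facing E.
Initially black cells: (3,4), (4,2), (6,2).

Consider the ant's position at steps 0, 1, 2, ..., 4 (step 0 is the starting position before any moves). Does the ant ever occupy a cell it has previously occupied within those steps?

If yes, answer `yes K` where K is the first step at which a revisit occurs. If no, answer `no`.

Answer: no

Derivation:
Step 1: on WHITE (5,2): turn R to S, flip to black, move to (6,2). |black|=4 — new cell
Step 2: on BLACK (6,2): turn L to E, flip to white, move to (6,3). |black|=3 — new cell
Step 3: on WHITE (6,3): turn R to S, flip to black, move to (7,3). |black|=4 — new cell
Step 4: on WHITE (7,3): turn R to W, flip to black, move to (7,2). |black|=5 — new cell
No revisit within 4 steps.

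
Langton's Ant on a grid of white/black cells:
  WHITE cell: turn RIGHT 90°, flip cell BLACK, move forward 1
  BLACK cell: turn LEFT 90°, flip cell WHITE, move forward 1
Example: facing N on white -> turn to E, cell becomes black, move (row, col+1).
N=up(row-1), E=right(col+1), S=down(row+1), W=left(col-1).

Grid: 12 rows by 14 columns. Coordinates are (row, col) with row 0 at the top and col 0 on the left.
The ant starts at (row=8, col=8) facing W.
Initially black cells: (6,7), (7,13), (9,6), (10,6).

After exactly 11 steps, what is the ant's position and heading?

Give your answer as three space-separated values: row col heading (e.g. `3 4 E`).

Answer: 10 9 S

Derivation:
Step 1: on WHITE (8,8): turn R to N, flip to black, move to (7,8). |black|=5
Step 2: on WHITE (7,8): turn R to E, flip to black, move to (7,9). |black|=6
Step 3: on WHITE (7,9): turn R to S, flip to black, move to (8,9). |black|=7
Step 4: on WHITE (8,9): turn R to W, flip to black, move to (8,8). |black|=8
Step 5: on BLACK (8,8): turn L to S, flip to white, move to (9,8). |black|=7
Step 6: on WHITE (9,8): turn R to W, flip to black, move to (9,7). |black|=8
Step 7: on WHITE (9,7): turn R to N, flip to black, move to (8,7). |black|=9
Step 8: on WHITE (8,7): turn R to E, flip to black, move to (8,8). |black|=10
Step 9: on WHITE (8,8): turn R to S, flip to black, move to (9,8). |black|=11
Step 10: on BLACK (9,8): turn L to E, flip to white, move to (9,9). |black|=10
Step 11: on WHITE (9,9): turn R to S, flip to black, move to (10,9). |black|=11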